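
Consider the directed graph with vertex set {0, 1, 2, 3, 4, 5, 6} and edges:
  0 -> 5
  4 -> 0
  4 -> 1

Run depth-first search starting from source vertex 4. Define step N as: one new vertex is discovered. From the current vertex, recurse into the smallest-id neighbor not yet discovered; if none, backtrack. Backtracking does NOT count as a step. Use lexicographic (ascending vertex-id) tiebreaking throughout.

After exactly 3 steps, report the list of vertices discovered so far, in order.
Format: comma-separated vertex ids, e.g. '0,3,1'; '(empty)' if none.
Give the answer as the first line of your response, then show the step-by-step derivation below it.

4,0,5

step 1: discover 4; path=4; order=4
step 2: discover 0; path=4>0; order=4,0
step 3: discover 5; path=4>0>5; order=4,0,5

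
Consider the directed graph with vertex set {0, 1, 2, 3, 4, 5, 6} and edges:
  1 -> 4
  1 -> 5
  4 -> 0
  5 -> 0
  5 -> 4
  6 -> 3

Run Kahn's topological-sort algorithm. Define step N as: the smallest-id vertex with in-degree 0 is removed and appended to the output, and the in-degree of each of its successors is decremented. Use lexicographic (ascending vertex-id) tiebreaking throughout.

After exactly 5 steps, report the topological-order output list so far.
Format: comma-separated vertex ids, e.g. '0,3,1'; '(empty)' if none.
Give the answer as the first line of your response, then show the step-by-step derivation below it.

1,2,5,4,0

step 1: output 1; order=[1]; indeg=(2,0,0,1,1,0,0)
step 2: output 2; order=[1,2]; indeg=(2,0,0,1,1,0,0)
step 3: output 5; order=[1,2,5]; indeg=(1,0,0,1,0,0,0)
step 4: output 4; order=[1,2,5,4]; indeg=(0,0,0,1,0,0,0)
step 5: output 0; order=[1,2,5,4,0]; indeg=(0,0,0,1,0,0,0)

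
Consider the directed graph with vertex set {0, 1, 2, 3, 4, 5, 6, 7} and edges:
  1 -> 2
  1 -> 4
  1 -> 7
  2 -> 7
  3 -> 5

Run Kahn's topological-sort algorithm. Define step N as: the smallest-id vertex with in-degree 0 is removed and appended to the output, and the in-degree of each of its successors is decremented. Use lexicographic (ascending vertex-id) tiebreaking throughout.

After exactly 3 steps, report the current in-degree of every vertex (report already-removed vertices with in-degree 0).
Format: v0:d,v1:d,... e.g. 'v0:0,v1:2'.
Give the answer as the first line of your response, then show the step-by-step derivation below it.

v0:0,v1:0,v2:0,v3:0,v4:0,v5:1,v6:0,v7:0

step 1: output 0; order=[0]; indeg=(0,0,1,0,1,1,0,2)
step 2: output 1; order=[0,1]; indeg=(0,0,0,0,0,1,0,1)
step 3: output 2; order=[0,1,2]; indeg=(0,0,0,0,0,1,0,0)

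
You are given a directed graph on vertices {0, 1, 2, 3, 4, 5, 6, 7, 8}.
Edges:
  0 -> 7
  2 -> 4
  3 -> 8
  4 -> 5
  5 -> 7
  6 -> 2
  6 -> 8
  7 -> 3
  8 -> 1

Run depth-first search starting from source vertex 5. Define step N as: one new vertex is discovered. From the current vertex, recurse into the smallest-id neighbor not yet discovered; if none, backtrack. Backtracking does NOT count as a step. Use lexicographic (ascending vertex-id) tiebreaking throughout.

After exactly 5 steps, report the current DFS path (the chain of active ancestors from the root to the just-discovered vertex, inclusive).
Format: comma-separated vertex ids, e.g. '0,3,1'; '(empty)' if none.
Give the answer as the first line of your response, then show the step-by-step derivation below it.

5,7,3,8,1

step 1: discover 5; path=5; order=5
step 2: discover 7; path=5>7; order=5,7
step 3: discover 3; path=5>7>3; order=5,7,3
step 4: discover 8; path=5>7>3>8; order=5,7,3,8
step 5: discover 1; path=5>7>3>8>1; order=5,7,3,8,1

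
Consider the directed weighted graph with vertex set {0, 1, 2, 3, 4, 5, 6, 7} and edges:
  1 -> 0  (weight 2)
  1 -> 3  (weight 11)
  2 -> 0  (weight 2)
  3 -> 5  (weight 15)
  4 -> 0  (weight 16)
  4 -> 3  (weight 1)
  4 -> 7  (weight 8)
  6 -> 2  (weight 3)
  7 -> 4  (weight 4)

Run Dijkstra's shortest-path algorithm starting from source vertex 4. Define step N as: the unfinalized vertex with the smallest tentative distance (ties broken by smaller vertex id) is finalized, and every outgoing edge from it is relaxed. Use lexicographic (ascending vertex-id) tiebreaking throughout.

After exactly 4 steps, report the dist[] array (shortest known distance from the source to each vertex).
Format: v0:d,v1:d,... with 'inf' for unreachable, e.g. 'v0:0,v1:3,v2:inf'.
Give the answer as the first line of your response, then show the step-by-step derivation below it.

v0:16,v1:inf,v2:inf,v3:1,v4:0,v5:16,v6:inf,v7:8

step 1: dist = v0:16,v1:inf,v2:inf,v3:1,v4:0,v5:inf,v6:inf,v7:8
step 2: dist = v0:16,v1:inf,v2:inf,v3:1,v4:0,v5:16,v6:inf,v7:8
step 3: dist = v0:16,v1:inf,v2:inf,v3:1,v4:0,v5:16,v6:inf,v7:8
step 4: dist = v0:16,v1:inf,v2:inf,v3:1,v4:0,v5:16,v6:inf,v7:8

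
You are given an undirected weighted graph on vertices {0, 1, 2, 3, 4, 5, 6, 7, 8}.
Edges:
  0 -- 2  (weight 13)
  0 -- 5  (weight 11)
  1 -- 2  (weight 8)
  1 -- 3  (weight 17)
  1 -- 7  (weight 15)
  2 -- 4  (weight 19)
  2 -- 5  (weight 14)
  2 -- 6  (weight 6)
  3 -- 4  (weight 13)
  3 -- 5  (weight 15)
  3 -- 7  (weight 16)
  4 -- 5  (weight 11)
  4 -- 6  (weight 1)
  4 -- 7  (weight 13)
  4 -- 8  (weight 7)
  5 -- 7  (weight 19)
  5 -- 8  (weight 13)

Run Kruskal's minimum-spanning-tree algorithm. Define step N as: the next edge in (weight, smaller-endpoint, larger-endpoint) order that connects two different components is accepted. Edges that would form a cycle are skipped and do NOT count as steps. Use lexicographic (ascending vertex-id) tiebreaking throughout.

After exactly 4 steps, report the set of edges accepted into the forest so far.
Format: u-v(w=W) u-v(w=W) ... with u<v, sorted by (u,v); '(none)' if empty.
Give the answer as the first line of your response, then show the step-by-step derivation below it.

1-2(w=8) 2-6(w=6) 4-6(w=1) 4-8(w=7)

step 1: add edge 4-6 (w=1); MST = {4-6(w=1)}
step 2: add edge 2-6 (w=6); MST = {2-6(w=6) 4-6(w=1)}
step 3: add edge 4-8 (w=7); MST = {2-6(w=6) 4-6(w=1) 4-8(w=7)}
step 4: add edge 1-2 (w=8); MST = {1-2(w=8) 2-6(w=6) 4-6(w=1) 4-8(w=7)}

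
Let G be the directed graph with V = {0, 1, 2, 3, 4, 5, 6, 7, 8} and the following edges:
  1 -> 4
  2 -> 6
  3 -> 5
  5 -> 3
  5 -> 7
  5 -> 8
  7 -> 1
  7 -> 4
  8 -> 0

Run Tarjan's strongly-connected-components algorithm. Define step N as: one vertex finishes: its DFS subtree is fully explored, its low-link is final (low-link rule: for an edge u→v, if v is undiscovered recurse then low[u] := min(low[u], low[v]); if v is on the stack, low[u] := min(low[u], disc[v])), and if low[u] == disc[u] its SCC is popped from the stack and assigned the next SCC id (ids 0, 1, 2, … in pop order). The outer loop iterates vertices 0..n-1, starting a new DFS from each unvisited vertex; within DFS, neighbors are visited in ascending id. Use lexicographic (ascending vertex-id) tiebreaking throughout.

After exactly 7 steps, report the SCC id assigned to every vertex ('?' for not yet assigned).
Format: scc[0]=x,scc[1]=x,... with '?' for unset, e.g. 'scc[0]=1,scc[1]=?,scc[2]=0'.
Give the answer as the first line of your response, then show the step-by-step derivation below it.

scc[0]=0,scc[1]=2,scc[2]=4,scc[3]=?,scc[4]=1,scc[5]=?,scc[6]=3,scc[7]=5,scc[8]=6

step 1: low=(low[0]=0,low[1]=?,low[2]=?,low[3]=?,low[4]=?,low[5]=?,low[6]=?,low[7]=?,low[8]=?); scc=(scc[0]=0,scc[1]=?,scc[2]=?,scc[3]=?,scc[4]=?,scc[5]=?,scc[6]=?,scc[7]=?,scc[8]=?)
step 2: low=(low[0]=0,low[1]=1,low[2]=?,low[3]=?,low[4]=2,low[5]=?,low[6]=?,low[7]=?,low[8]=?); scc=(scc[0]=0,scc[1]=?,scc[2]=?,scc[3]=?,scc[4]=1,scc[5]=?,scc[6]=?,scc[7]=?,scc[8]=?)
step 3: low=(low[0]=0,low[1]=1,low[2]=?,low[3]=?,low[4]=2,low[5]=?,low[6]=?,low[7]=?,low[8]=?); scc=(scc[0]=0,scc[1]=2,scc[2]=?,scc[3]=?,scc[4]=1,scc[5]=?,scc[6]=?,scc[7]=?,scc[8]=?)
step 4: low=(low[0]=0,low[1]=1,low[2]=3,low[3]=?,low[4]=2,low[5]=?,low[6]=4,low[7]=?,low[8]=?); scc=(scc[0]=0,scc[1]=2,scc[2]=?,scc[3]=?,scc[4]=1,scc[5]=?,scc[6]=3,scc[7]=?,scc[8]=?)
step 5: low=(low[0]=0,low[1]=1,low[2]=3,low[3]=?,low[4]=2,low[5]=?,low[6]=4,low[7]=?,low[8]=?); scc=(scc[0]=0,scc[1]=2,scc[2]=4,scc[3]=?,scc[4]=1,scc[5]=?,scc[6]=3,scc[7]=?,scc[8]=?)
step 6: low=(low[0]=0,low[1]=1,low[2]=3,low[3]=5,low[4]=2,low[5]=5,low[6]=4,low[7]=7,low[8]=?); scc=(scc[0]=0,scc[1]=2,scc[2]=4,scc[3]=?,scc[4]=1,scc[5]=?,scc[6]=3,scc[7]=5,scc[8]=?)
step 7: low=(low[0]=0,low[1]=1,low[2]=3,low[3]=5,low[4]=2,low[5]=5,low[6]=4,low[7]=7,low[8]=8); scc=(scc[0]=0,scc[1]=2,scc[2]=4,scc[3]=?,scc[4]=1,scc[5]=?,scc[6]=3,scc[7]=5,scc[8]=6)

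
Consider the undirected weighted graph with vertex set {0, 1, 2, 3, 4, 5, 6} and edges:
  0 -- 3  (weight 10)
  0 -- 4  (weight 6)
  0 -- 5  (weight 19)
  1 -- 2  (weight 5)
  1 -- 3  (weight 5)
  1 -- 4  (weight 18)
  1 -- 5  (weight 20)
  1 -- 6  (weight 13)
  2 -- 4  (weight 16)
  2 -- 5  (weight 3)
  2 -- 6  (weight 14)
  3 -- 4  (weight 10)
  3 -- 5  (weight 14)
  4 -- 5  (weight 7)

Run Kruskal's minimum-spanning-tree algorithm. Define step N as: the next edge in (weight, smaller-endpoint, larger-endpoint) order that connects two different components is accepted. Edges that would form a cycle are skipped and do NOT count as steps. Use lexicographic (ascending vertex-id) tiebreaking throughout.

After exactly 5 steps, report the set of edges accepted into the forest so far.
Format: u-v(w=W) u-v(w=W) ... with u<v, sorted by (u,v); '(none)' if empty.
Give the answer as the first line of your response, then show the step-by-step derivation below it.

0-4(w=6) 1-2(w=5) 1-3(w=5) 2-5(w=3) 4-5(w=7)

step 1: add edge 2-5 (w=3); MST = {2-5(w=3)}
step 2: add edge 1-2 (w=5); MST = {1-2(w=5) 2-5(w=3)}
step 3: add edge 1-3 (w=5); MST = {1-2(w=5) 1-3(w=5) 2-5(w=3)}
step 4: add edge 0-4 (w=6); MST = {0-4(w=6) 1-2(w=5) 1-3(w=5) 2-5(w=3)}
step 5: add edge 4-5 (w=7); MST = {0-4(w=6) 1-2(w=5) 1-3(w=5) 2-5(w=3) 4-5(w=7)}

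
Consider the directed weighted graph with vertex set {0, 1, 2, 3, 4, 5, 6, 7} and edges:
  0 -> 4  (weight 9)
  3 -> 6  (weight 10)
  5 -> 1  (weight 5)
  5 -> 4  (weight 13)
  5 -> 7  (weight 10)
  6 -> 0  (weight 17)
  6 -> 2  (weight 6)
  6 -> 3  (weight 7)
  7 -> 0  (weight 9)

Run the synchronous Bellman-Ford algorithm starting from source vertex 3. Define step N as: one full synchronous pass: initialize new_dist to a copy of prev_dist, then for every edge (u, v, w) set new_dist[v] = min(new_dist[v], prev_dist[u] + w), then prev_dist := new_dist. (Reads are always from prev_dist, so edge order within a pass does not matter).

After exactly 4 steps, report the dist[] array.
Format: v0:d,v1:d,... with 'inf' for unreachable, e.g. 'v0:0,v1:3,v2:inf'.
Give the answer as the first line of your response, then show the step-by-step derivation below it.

v0:27,v1:inf,v2:16,v3:0,v4:36,v5:inf,v6:10,v7:inf

step 1: dist = v0:inf,v1:inf,v2:inf,v3:0,v4:inf,v5:inf,v6:10,v7:inf
step 2: dist = v0:27,v1:inf,v2:16,v3:0,v4:inf,v5:inf,v6:10,v7:inf
step 3: dist = v0:27,v1:inf,v2:16,v3:0,v4:36,v5:inf,v6:10,v7:inf
step 4: dist = v0:27,v1:inf,v2:16,v3:0,v4:36,v5:inf,v6:10,v7:inf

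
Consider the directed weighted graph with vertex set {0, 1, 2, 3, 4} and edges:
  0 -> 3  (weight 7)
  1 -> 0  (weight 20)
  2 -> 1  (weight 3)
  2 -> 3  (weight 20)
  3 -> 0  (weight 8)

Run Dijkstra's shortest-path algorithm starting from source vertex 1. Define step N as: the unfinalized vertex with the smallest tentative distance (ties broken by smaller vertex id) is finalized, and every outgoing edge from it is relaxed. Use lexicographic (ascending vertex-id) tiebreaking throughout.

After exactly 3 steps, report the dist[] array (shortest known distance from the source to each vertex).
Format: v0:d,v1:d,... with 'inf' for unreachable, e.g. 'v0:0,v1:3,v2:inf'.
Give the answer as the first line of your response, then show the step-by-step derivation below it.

v0:20,v1:0,v2:inf,v3:27,v4:inf

step 1: dist = v0:20,v1:0,v2:inf,v3:inf,v4:inf
step 2: dist = v0:20,v1:0,v2:inf,v3:27,v4:inf
step 3: dist = v0:20,v1:0,v2:inf,v3:27,v4:inf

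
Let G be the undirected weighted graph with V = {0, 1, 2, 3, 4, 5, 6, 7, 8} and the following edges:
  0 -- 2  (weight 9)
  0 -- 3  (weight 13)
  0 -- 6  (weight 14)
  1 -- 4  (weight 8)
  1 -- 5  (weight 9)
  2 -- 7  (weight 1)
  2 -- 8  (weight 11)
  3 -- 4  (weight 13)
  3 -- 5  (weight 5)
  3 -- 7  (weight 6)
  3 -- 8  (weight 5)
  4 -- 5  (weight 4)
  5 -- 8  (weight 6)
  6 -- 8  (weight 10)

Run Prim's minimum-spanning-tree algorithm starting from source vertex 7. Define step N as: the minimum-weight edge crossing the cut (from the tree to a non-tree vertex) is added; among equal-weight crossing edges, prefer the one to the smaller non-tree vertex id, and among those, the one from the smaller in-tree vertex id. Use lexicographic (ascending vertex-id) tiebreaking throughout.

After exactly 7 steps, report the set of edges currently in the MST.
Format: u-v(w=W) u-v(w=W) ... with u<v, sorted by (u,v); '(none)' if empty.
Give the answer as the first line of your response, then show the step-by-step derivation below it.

0-2(w=9) 1-4(w=8) 2-7(w=1) 3-5(w=5) 3-7(w=6) 3-8(w=5) 4-5(w=4)

step 1: add edge 2-7 (w=1); MST = {2-7(w=1)}
step 2: add edge 3-7 (w=6); MST = {2-7(w=1) 3-7(w=6)}
step 3: add edge 3-5 (w=5); MST = {2-7(w=1) 3-5(w=5) 3-7(w=6)}
step 4: add edge 4-5 (w=4); MST = {2-7(w=1) 3-5(w=5) 3-7(w=6) 4-5(w=4)}
step 5: add edge 3-8 (w=5); MST = {2-7(w=1) 3-5(w=5) 3-7(w=6) 3-8(w=5) 4-5(w=4)}
step 6: add edge 1-4 (w=8); MST = {1-4(w=8) 2-7(w=1) 3-5(w=5) 3-7(w=6) 3-8(w=5) 4-5(w=4)}
step 7: add edge 0-2 (w=9); MST = {0-2(w=9) 1-4(w=8) 2-7(w=1) 3-5(w=5) 3-7(w=6) 3-8(w=5) 4-5(w=4)}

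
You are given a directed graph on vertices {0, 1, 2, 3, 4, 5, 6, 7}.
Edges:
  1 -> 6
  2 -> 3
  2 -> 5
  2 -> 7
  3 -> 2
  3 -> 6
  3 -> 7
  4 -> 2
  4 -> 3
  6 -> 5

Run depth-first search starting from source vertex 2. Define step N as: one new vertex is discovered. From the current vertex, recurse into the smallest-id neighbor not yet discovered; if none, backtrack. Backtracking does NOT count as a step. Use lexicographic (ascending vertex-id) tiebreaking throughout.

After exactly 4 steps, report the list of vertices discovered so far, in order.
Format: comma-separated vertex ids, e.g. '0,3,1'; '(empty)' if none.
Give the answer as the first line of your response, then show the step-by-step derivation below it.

2,3,6,5

step 1: discover 2; path=2; order=2
step 2: discover 3; path=2>3; order=2,3
step 3: discover 6; path=2>3>6; order=2,3,6
step 4: discover 5; path=2>3>6>5; order=2,3,6,5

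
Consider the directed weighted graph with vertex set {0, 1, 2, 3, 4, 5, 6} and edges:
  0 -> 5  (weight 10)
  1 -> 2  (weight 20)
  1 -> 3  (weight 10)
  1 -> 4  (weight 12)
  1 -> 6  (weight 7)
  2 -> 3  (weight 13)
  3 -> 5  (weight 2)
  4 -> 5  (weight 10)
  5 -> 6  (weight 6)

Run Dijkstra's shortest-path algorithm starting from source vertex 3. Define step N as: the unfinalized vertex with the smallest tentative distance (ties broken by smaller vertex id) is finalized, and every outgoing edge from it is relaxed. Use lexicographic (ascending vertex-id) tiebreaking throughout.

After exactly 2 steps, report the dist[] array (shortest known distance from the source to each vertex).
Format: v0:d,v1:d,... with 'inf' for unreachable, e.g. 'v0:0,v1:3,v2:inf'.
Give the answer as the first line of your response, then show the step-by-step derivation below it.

v0:inf,v1:inf,v2:inf,v3:0,v4:inf,v5:2,v6:8

step 1: dist = v0:inf,v1:inf,v2:inf,v3:0,v4:inf,v5:2,v6:inf
step 2: dist = v0:inf,v1:inf,v2:inf,v3:0,v4:inf,v5:2,v6:8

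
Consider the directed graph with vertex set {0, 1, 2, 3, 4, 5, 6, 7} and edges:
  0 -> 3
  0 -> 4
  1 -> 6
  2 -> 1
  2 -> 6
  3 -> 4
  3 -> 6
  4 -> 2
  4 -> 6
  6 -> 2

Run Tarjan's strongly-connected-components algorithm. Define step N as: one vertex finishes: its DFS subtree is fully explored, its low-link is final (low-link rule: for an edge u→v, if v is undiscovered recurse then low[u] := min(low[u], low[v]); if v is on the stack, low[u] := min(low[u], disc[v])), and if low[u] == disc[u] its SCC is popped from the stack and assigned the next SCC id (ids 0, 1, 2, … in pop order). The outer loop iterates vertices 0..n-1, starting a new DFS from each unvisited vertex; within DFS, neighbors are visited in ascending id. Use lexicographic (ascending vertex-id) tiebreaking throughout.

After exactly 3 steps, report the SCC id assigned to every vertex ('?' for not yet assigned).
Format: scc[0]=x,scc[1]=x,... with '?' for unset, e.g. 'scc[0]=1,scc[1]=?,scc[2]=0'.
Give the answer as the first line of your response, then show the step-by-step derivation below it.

scc[0]=?,scc[1]=0,scc[2]=0,scc[3]=?,scc[4]=?,scc[5]=?,scc[6]=0,scc[7]=?

step 1: low=(low[0]=0,low[1]=4,low[2]=3,low[3]=1,low[4]=2,low[5]=?,low[6]=3,low[7]=?); scc=(scc[0]=?,scc[1]=?,scc[2]=?,scc[3]=?,scc[4]=?,scc[5]=?,scc[6]=?,scc[7]=?)
step 2: low=(low[0]=0,low[1]=3,low[2]=3,low[3]=1,low[4]=2,low[5]=?,low[6]=3,low[7]=?); scc=(scc[0]=?,scc[1]=?,scc[2]=?,scc[3]=?,scc[4]=?,scc[5]=?,scc[6]=?,scc[7]=?)
step 3: low=(low[0]=0,low[1]=3,low[2]=3,low[3]=1,low[4]=2,low[5]=?,low[6]=3,low[7]=?); scc=(scc[0]=?,scc[1]=0,scc[2]=0,scc[3]=?,scc[4]=?,scc[5]=?,scc[6]=0,scc[7]=?)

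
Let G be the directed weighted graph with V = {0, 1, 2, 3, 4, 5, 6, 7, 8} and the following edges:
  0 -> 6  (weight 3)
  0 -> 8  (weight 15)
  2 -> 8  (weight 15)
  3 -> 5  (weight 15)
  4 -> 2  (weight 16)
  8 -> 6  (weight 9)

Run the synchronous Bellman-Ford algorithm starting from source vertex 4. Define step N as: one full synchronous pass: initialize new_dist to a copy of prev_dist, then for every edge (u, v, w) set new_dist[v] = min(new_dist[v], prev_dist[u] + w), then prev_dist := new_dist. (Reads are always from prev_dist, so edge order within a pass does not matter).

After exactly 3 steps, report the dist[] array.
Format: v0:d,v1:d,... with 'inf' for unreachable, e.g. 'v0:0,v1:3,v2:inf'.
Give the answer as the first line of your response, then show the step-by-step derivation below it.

v0:inf,v1:inf,v2:16,v3:inf,v4:0,v5:inf,v6:40,v7:inf,v8:31

step 1: dist = v0:inf,v1:inf,v2:16,v3:inf,v4:0,v5:inf,v6:inf,v7:inf,v8:inf
step 2: dist = v0:inf,v1:inf,v2:16,v3:inf,v4:0,v5:inf,v6:inf,v7:inf,v8:31
step 3: dist = v0:inf,v1:inf,v2:16,v3:inf,v4:0,v5:inf,v6:40,v7:inf,v8:31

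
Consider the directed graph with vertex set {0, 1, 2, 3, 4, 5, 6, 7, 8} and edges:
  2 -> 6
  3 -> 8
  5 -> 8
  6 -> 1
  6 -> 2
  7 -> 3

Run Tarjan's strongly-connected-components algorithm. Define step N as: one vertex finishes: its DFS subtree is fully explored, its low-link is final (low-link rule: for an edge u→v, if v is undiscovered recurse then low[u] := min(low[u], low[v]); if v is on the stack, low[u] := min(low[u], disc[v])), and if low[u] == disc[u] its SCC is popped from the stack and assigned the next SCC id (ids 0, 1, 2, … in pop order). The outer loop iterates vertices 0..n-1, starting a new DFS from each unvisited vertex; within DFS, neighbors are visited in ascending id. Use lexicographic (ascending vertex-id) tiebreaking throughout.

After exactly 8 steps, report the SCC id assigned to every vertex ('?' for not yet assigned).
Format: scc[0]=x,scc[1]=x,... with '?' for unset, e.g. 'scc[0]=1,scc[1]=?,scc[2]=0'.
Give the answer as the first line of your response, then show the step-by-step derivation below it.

scc[0]=0,scc[1]=1,scc[2]=2,scc[3]=4,scc[4]=5,scc[5]=6,scc[6]=2,scc[7]=?,scc[8]=3

step 1: low=(low[0]=0,low[1]=?,low[2]=?,low[3]=?,low[4]=?,low[5]=?,low[6]=?,low[7]=?,low[8]=?); scc=(scc[0]=0,scc[1]=?,scc[2]=?,scc[3]=?,scc[4]=?,scc[5]=?,scc[6]=?,scc[7]=?,scc[8]=?)
step 2: low=(low[0]=0,low[1]=1,low[2]=?,low[3]=?,low[4]=?,low[5]=?,low[6]=?,low[7]=?,low[8]=?); scc=(scc[0]=0,scc[1]=1,scc[2]=?,scc[3]=?,scc[4]=?,scc[5]=?,scc[6]=?,scc[7]=?,scc[8]=?)
step 3: low=(low[0]=0,low[1]=1,low[2]=2,low[3]=?,low[4]=?,low[5]=?,low[6]=2,low[7]=?,low[8]=?); scc=(scc[0]=0,scc[1]=1,scc[2]=?,scc[3]=?,scc[4]=?,scc[5]=?,scc[6]=?,scc[7]=?,scc[8]=?)
step 4: low=(low[0]=0,low[1]=1,low[2]=2,low[3]=?,low[4]=?,low[5]=?,low[6]=2,low[7]=?,low[8]=?); scc=(scc[0]=0,scc[1]=1,scc[2]=2,scc[3]=?,scc[4]=?,scc[5]=?,scc[6]=2,scc[7]=?,scc[8]=?)
step 5: low=(low[0]=0,low[1]=1,low[2]=2,low[3]=4,low[4]=?,low[5]=?,low[6]=2,low[7]=?,low[8]=5); scc=(scc[0]=0,scc[1]=1,scc[2]=2,scc[3]=?,scc[4]=?,scc[5]=?,scc[6]=2,scc[7]=?,scc[8]=3)
step 6: low=(low[0]=0,low[1]=1,low[2]=2,low[3]=4,low[4]=?,low[5]=?,low[6]=2,low[7]=?,low[8]=5); scc=(scc[0]=0,scc[1]=1,scc[2]=2,scc[3]=4,scc[4]=?,scc[5]=?,scc[6]=2,scc[7]=?,scc[8]=3)
step 7: low=(low[0]=0,low[1]=1,low[2]=2,low[3]=4,low[4]=6,low[5]=?,low[6]=2,low[7]=?,low[8]=5); scc=(scc[0]=0,scc[1]=1,scc[2]=2,scc[3]=4,scc[4]=5,scc[5]=?,scc[6]=2,scc[7]=?,scc[8]=3)
step 8: low=(low[0]=0,low[1]=1,low[2]=2,low[3]=4,low[4]=6,low[5]=7,low[6]=2,low[7]=?,low[8]=5); scc=(scc[0]=0,scc[1]=1,scc[2]=2,scc[3]=4,scc[4]=5,scc[5]=6,scc[6]=2,scc[7]=?,scc[8]=3)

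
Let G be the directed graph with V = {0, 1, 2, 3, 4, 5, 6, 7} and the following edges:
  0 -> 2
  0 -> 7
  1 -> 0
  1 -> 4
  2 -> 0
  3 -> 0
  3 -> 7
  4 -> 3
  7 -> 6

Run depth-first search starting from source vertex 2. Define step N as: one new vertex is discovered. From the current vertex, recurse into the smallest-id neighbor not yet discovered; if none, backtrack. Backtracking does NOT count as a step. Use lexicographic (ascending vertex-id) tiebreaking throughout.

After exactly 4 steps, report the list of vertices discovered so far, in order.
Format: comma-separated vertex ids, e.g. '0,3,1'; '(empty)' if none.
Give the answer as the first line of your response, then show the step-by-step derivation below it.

2,0,7,6

step 1: discover 2; path=2; order=2
step 2: discover 0; path=2>0; order=2,0
step 3: discover 7; path=2>0>7; order=2,0,7
step 4: discover 6; path=2>0>7>6; order=2,0,7,6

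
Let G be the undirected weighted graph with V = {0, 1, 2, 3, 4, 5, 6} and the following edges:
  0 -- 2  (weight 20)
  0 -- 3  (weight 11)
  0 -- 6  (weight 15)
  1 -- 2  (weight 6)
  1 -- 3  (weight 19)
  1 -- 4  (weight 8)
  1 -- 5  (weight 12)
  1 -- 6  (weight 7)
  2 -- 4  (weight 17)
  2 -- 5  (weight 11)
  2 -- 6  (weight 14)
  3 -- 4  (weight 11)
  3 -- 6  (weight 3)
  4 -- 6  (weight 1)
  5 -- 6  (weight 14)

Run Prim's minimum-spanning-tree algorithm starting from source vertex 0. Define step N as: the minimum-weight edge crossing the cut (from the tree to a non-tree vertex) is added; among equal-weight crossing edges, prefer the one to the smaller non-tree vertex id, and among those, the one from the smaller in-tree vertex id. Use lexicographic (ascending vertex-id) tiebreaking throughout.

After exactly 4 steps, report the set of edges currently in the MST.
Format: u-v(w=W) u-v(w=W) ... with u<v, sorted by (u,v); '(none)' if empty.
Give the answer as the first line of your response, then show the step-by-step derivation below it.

0-3(w=11) 1-6(w=7) 3-6(w=3) 4-6(w=1)

step 1: add edge 0-3 (w=11); MST = {0-3(w=11)}
step 2: add edge 3-6 (w=3); MST = {0-3(w=11) 3-6(w=3)}
step 3: add edge 4-6 (w=1); MST = {0-3(w=11) 3-6(w=3) 4-6(w=1)}
step 4: add edge 1-6 (w=7); MST = {0-3(w=11) 1-6(w=7) 3-6(w=3) 4-6(w=1)}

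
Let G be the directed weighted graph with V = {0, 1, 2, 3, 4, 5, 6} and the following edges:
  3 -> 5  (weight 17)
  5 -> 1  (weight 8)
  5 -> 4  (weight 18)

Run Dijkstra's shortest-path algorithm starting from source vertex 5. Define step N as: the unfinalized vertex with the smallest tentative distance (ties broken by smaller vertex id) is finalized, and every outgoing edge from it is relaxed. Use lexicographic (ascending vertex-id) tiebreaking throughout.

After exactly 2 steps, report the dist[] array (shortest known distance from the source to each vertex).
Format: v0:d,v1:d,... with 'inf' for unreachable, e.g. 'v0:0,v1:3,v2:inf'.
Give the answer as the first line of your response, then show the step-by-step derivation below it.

v0:inf,v1:8,v2:inf,v3:inf,v4:18,v5:0,v6:inf

step 1: dist = v0:inf,v1:8,v2:inf,v3:inf,v4:18,v5:0,v6:inf
step 2: dist = v0:inf,v1:8,v2:inf,v3:inf,v4:18,v5:0,v6:inf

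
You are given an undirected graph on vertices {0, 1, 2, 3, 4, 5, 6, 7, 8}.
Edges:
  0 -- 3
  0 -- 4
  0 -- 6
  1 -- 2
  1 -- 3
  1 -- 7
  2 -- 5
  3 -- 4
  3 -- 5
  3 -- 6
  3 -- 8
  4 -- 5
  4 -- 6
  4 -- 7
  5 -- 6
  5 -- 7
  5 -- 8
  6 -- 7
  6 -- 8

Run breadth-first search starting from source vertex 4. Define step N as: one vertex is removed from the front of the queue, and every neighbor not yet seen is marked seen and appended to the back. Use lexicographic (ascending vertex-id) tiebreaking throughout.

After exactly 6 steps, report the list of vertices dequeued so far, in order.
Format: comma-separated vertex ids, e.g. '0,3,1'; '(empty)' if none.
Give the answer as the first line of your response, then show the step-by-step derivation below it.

4,0,3,5,6,7

step 1: dequeue 4; queue=[0,3,5,6,7]; order=4
step 2: dequeue 0; queue=[3,5,6,7]; order=4,0
step 3: dequeue 3; queue=[5,6,7,1,8]; order=4,0,3
step 4: dequeue 5; queue=[6,7,1,8,2]; order=4,0,3,5
step 5: dequeue 6; queue=[7,1,8,2]; order=4,0,3,5,6
step 6: dequeue 7; queue=[1,8,2]; order=4,0,3,5,6,7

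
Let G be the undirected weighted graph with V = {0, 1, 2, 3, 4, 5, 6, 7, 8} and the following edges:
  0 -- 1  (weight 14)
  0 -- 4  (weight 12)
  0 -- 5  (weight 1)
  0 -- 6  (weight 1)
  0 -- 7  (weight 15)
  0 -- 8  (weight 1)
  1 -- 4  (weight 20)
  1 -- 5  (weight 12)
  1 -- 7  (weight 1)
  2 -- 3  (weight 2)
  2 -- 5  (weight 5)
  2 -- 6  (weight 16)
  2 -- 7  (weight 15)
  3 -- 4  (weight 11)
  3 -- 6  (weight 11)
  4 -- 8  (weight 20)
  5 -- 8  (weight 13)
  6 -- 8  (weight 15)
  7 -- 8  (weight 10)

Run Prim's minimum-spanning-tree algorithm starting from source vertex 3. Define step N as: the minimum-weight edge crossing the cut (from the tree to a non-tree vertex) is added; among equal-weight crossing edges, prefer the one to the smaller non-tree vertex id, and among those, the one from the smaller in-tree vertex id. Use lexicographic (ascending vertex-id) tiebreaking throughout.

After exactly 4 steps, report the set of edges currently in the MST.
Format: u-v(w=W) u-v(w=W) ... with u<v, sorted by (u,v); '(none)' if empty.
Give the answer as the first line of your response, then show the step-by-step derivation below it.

0-5(w=1) 0-6(w=1) 2-3(w=2) 2-5(w=5)

step 1: add edge 2-3 (w=2); MST = {2-3(w=2)}
step 2: add edge 2-5 (w=5); MST = {2-3(w=2) 2-5(w=5)}
step 3: add edge 0-5 (w=1); MST = {0-5(w=1) 2-3(w=2) 2-5(w=5)}
step 4: add edge 0-6 (w=1); MST = {0-5(w=1) 0-6(w=1) 2-3(w=2) 2-5(w=5)}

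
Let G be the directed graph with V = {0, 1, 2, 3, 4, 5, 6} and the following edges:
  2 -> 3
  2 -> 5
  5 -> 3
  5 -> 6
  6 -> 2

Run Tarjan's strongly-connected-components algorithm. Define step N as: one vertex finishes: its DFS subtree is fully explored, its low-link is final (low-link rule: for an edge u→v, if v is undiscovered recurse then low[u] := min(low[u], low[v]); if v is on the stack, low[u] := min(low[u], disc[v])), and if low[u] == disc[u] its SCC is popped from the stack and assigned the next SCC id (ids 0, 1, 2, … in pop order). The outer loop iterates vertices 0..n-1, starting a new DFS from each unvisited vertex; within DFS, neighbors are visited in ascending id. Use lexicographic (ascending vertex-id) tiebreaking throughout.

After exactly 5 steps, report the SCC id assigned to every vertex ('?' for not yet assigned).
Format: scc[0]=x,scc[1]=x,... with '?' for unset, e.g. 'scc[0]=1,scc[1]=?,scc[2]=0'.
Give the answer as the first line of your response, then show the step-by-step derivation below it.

scc[0]=0,scc[1]=1,scc[2]=?,scc[3]=2,scc[4]=?,scc[5]=?,scc[6]=?

step 1: low=(low[0]=0,low[1]=?,low[2]=?,low[3]=?,low[4]=?,low[5]=?,low[6]=?); scc=(scc[0]=0,scc[1]=?,scc[2]=?,scc[3]=?,scc[4]=?,scc[5]=?,scc[6]=?)
step 2: low=(low[0]=0,low[1]=1,low[2]=?,low[3]=?,low[4]=?,low[5]=?,low[6]=?); scc=(scc[0]=0,scc[1]=1,scc[2]=?,scc[3]=?,scc[4]=?,scc[5]=?,scc[6]=?)
step 3: low=(low[0]=0,low[1]=1,low[2]=2,low[3]=3,low[4]=?,low[5]=?,low[6]=?); scc=(scc[0]=0,scc[1]=1,scc[2]=?,scc[3]=2,scc[4]=?,scc[5]=?,scc[6]=?)
step 4: low=(low[0]=0,low[1]=1,low[2]=2,low[3]=3,low[4]=?,low[5]=4,low[6]=2); scc=(scc[0]=0,scc[1]=1,scc[2]=?,scc[3]=2,scc[4]=?,scc[5]=?,scc[6]=?)
step 5: low=(low[0]=0,low[1]=1,low[2]=2,low[3]=3,low[4]=?,low[5]=2,low[6]=2); scc=(scc[0]=0,scc[1]=1,scc[2]=?,scc[3]=2,scc[4]=?,scc[5]=?,scc[6]=?)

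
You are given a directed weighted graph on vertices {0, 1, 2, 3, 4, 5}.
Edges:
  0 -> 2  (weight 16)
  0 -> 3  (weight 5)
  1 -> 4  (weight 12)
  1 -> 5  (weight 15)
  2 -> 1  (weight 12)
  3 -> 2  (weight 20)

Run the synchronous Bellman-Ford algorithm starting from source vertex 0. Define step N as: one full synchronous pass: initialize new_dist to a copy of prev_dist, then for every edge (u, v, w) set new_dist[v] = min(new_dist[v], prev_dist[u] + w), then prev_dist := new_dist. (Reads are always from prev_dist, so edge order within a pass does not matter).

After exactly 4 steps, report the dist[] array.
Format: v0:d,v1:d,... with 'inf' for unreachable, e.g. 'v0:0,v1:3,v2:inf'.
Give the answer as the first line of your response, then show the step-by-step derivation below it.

v0:0,v1:28,v2:16,v3:5,v4:40,v5:43

step 1: dist = v0:0,v1:inf,v2:16,v3:5,v4:inf,v5:inf
step 2: dist = v0:0,v1:28,v2:16,v3:5,v4:inf,v5:inf
step 3: dist = v0:0,v1:28,v2:16,v3:5,v4:40,v5:43
step 4: dist = v0:0,v1:28,v2:16,v3:5,v4:40,v5:43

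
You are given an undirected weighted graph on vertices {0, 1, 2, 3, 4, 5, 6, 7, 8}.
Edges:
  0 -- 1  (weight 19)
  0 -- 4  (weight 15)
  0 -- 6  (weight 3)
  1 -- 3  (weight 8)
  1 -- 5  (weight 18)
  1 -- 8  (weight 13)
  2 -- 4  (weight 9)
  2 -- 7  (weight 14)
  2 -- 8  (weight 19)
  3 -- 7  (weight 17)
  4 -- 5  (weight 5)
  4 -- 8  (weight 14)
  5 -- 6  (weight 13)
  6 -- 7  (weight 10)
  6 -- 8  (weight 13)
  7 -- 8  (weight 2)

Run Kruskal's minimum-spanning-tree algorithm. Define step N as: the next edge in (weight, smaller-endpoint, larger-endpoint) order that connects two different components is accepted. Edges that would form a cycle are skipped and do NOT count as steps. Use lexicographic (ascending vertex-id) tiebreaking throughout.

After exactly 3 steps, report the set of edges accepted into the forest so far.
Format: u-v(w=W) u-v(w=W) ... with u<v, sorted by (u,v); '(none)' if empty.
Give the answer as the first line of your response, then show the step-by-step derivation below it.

0-6(w=3) 4-5(w=5) 7-8(w=2)

step 1: add edge 7-8 (w=2); MST = {7-8(w=2)}
step 2: add edge 0-6 (w=3); MST = {0-6(w=3) 7-8(w=2)}
step 3: add edge 4-5 (w=5); MST = {0-6(w=3) 4-5(w=5) 7-8(w=2)}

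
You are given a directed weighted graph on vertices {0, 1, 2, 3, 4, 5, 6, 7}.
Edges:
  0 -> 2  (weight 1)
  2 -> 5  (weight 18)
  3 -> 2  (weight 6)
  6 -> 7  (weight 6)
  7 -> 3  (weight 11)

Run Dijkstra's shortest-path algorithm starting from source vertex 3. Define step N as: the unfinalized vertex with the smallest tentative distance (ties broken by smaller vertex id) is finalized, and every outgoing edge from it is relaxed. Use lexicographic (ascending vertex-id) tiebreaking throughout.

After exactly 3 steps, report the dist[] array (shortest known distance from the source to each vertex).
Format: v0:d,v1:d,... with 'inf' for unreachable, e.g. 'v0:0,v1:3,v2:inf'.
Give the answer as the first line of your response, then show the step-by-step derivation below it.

v0:inf,v1:inf,v2:6,v3:0,v4:inf,v5:24,v6:inf,v7:inf

step 1: dist = v0:inf,v1:inf,v2:6,v3:0,v4:inf,v5:inf,v6:inf,v7:inf
step 2: dist = v0:inf,v1:inf,v2:6,v3:0,v4:inf,v5:24,v6:inf,v7:inf
step 3: dist = v0:inf,v1:inf,v2:6,v3:0,v4:inf,v5:24,v6:inf,v7:inf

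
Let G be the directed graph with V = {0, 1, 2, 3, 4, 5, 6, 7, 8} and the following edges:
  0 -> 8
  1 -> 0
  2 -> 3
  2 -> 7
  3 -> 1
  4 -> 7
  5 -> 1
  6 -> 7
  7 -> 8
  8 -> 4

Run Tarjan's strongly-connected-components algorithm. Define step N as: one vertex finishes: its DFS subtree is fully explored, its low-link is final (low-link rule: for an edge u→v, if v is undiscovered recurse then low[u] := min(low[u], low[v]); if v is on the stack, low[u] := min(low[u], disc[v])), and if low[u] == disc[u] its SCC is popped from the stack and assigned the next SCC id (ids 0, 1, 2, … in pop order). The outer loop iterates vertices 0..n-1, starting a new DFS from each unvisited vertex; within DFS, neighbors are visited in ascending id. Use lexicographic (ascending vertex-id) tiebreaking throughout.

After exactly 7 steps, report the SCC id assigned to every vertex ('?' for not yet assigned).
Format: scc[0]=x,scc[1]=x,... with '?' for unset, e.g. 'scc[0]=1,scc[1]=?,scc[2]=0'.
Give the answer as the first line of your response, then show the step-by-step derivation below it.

scc[0]=1,scc[1]=2,scc[2]=4,scc[3]=3,scc[4]=0,scc[5]=?,scc[6]=?,scc[7]=0,scc[8]=0

step 1: low=(low[0]=0,low[1]=?,low[2]=?,low[3]=?,low[4]=2,low[5]=?,low[6]=?,low[7]=1,low[8]=1); scc=(scc[0]=?,scc[1]=?,scc[2]=?,scc[3]=?,scc[4]=?,scc[5]=?,scc[6]=?,scc[7]=?,scc[8]=?)
step 2: low=(low[0]=0,low[1]=?,low[2]=?,low[3]=?,low[4]=1,low[5]=?,low[6]=?,low[7]=1,low[8]=1); scc=(scc[0]=?,scc[1]=?,scc[2]=?,scc[3]=?,scc[4]=?,scc[5]=?,scc[6]=?,scc[7]=?,scc[8]=?)
step 3: low=(low[0]=0,low[1]=?,low[2]=?,low[3]=?,low[4]=1,low[5]=?,low[6]=?,low[7]=1,low[8]=1); scc=(scc[0]=?,scc[1]=?,scc[2]=?,scc[3]=?,scc[4]=0,scc[5]=?,scc[6]=?,scc[7]=0,scc[8]=0)
step 4: low=(low[0]=0,low[1]=?,low[2]=?,low[3]=?,low[4]=1,low[5]=?,low[6]=?,low[7]=1,low[8]=1); scc=(scc[0]=1,scc[1]=?,scc[2]=?,scc[3]=?,scc[4]=0,scc[5]=?,scc[6]=?,scc[7]=0,scc[8]=0)
step 5: low=(low[0]=0,low[1]=4,low[2]=?,low[3]=?,low[4]=1,low[5]=?,low[6]=?,low[7]=1,low[8]=1); scc=(scc[0]=1,scc[1]=2,scc[2]=?,scc[3]=?,scc[4]=0,scc[5]=?,scc[6]=?,scc[7]=0,scc[8]=0)
step 6: low=(low[0]=0,low[1]=4,low[2]=5,low[3]=6,low[4]=1,low[5]=?,low[6]=?,low[7]=1,low[8]=1); scc=(scc[0]=1,scc[1]=2,scc[2]=?,scc[3]=3,scc[4]=0,scc[5]=?,scc[6]=?,scc[7]=0,scc[8]=0)
step 7: low=(low[0]=0,low[1]=4,low[2]=5,low[3]=6,low[4]=1,low[5]=?,low[6]=?,low[7]=1,low[8]=1); scc=(scc[0]=1,scc[1]=2,scc[2]=4,scc[3]=3,scc[4]=0,scc[5]=?,scc[6]=?,scc[7]=0,scc[8]=0)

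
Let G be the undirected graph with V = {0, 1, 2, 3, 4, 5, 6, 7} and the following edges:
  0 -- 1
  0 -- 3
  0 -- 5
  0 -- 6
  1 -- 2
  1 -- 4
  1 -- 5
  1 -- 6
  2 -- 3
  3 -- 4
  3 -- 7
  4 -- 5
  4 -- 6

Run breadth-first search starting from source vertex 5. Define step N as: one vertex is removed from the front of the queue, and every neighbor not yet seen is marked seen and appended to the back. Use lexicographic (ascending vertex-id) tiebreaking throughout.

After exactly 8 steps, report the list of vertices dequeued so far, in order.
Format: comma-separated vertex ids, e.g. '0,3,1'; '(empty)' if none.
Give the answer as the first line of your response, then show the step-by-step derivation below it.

5,0,1,4,3,6,2,7

step 1: dequeue 5; queue=[0,1,4]; order=5
step 2: dequeue 0; queue=[1,4,3,6]; order=5,0
step 3: dequeue 1; queue=[4,3,6,2]; order=5,0,1
step 4: dequeue 4; queue=[3,6,2]; order=5,0,1,4
step 5: dequeue 3; queue=[6,2,7]; order=5,0,1,4,3
step 6: dequeue 6; queue=[2,7]; order=5,0,1,4,3,6
step 7: dequeue 2; queue=[7]; order=5,0,1,4,3,6,2
step 8: dequeue 7; queue=[(empty)]; order=5,0,1,4,3,6,2,7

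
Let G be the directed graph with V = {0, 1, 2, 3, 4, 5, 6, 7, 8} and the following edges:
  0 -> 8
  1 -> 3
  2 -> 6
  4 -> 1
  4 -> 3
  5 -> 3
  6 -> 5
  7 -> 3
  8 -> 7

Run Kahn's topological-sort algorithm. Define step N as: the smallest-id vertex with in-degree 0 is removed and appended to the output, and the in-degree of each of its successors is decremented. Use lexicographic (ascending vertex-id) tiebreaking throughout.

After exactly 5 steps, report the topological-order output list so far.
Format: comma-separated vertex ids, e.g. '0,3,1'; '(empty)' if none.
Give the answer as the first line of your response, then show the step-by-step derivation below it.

0,2,4,1,6

step 1: output 0; order=[0]; indeg=(0,1,0,4,0,1,1,1,0)
step 2: output 2; order=[0,2]; indeg=(0,1,0,4,0,1,0,1,0)
step 3: output 4; order=[0,2,4]; indeg=(0,0,0,3,0,1,0,1,0)
step 4: output 1; order=[0,2,4,1]; indeg=(0,0,0,2,0,1,0,1,0)
step 5: output 6; order=[0,2,4,1,6]; indeg=(0,0,0,2,0,0,0,1,0)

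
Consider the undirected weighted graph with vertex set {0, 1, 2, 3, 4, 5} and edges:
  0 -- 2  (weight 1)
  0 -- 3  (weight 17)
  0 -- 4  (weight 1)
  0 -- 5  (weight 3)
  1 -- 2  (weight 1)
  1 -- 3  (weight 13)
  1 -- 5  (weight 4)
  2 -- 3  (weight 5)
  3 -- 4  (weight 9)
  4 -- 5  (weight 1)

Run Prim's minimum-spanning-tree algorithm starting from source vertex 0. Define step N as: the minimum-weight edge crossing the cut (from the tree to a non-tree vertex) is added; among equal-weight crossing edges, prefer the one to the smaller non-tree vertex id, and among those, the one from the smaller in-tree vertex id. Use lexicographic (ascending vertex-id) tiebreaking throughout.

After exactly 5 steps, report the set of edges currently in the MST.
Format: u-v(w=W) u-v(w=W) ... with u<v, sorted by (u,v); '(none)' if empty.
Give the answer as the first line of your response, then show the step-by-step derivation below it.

0-2(w=1) 0-4(w=1) 1-2(w=1) 2-3(w=5) 4-5(w=1)

step 1: add edge 0-2 (w=1); MST = {0-2(w=1)}
step 2: add edge 1-2 (w=1); MST = {0-2(w=1) 1-2(w=1)}
step 3: add edge 0-4 (w=1); MST = {0-2(w=1) 0-4(w=1) 1-2(w=1)}
step 4: add edge 4-5 (w=1); MST = {0-2(w=1) 0-4(w=1) 1-2(w=1) 4-5(w=1)}
step 5: add edge 2-3 (w=5); MST = {0-2(w=1) 0-4(w=1) 1-2(w=1) 2-3(w=5) 4-5(w=1)}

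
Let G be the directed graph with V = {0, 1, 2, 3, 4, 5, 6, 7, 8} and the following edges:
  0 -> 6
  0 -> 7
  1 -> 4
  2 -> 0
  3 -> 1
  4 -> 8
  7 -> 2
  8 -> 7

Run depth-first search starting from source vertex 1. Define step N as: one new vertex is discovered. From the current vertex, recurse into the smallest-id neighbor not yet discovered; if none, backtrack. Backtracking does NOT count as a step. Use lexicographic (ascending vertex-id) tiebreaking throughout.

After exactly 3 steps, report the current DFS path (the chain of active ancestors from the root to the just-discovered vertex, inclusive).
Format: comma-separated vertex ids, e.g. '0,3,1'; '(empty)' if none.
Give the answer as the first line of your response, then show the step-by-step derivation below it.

1,4,8

step 1: discover 1; path=1; order=1
step 2: discover 4; path=1>4; order=1,4
step 3: discover 8; path=1>4>8; order=1,4,8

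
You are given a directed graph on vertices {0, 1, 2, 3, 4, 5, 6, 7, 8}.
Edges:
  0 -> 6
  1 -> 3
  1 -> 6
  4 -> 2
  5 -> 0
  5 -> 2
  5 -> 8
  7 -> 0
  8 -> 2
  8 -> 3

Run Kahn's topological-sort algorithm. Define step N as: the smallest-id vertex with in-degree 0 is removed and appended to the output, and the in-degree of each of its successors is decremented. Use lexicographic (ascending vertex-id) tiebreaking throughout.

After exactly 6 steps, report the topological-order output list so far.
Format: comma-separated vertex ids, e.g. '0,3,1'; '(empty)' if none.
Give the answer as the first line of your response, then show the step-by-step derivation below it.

1,4,5,7,0,6

step 1: output 1; order=[1]; indeg=(2,0,3,1,0,0,1,0,1)
step 2: output 4; order=[1,4]; indeg=(2,0,2,1,0,0,1,0,1)
step 3: output 5; order=[1,4,5]; indeg=(1,0,1,1,0,0,1,0,0)
step 4: output 7; order=[1,4,5,7]; indeg=(0,0,1,1,0,0,1,0,0)
step 5: output 0; order=[1,4,5,7,0]; indeg=(0,0,1,1,0,0,0,0,0)
step 6: output 6; order=[1,4,5,7,0,6]; indeg=(0,0,1,1,0,0,0,0,0)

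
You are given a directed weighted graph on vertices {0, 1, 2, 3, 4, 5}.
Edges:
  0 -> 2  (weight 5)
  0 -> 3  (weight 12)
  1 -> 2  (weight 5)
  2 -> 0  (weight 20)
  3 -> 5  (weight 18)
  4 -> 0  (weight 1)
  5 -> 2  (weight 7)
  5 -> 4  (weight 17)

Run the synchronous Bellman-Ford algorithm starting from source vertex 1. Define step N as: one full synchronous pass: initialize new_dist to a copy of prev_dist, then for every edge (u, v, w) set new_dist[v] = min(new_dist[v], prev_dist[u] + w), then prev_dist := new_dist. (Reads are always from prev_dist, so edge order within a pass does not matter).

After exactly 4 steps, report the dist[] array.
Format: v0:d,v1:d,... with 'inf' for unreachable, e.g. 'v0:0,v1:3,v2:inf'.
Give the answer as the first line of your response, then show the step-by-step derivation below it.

v0:25,v1:0,v2:5,v3:37,v4:inf,v5:55

step 1: dist = v0:inf,v1:0,v2:5,v3:inf,v4:inf,v5:inf
step 2: dist = v0:25,v1:0,v2:5,v3:inf,v4:inf,v5:inf
step 3: dist = v0:25,v1:0,v2:5,v3:37,v4:inf,v5:inf
step 4: dist = v0:25,v1:0,v2:5,v3:37,v4:inf,v5:55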